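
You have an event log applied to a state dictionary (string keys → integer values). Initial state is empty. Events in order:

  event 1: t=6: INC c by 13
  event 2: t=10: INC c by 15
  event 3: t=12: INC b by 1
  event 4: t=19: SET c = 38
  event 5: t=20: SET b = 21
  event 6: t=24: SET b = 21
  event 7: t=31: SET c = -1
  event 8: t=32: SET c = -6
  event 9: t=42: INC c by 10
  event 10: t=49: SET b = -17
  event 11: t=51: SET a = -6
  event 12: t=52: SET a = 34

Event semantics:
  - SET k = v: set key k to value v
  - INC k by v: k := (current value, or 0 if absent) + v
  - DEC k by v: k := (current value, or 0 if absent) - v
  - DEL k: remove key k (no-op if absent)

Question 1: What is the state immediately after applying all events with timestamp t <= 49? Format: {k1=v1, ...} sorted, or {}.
Answer: {b=-17, c=4}

Derivation:
Apply events with t <= 49 (10 events):
  after event 1 (t=6: INC c by 13): {c=13}
  after event 2 (t=10: INC c by 15): {c=28}
  after event 3 (t=12: INC b by 1): {b=1, c=28}
  after event 4 (t=19: SET c = 38): {b=1, c=38}
  after event 5 (t=20: SET b = 21): {b=21, c=38}
  after event 6 (t=24: SET b = 21): {b=21, c=38}
  after event 7 (t=31: SET c = -1): {b=21, c=-1}
  after event 8 (t=32: SET c = -6): {b=21, c=-6}
  after event 9 (t=42: INC c by 10): {b=21, c=4}
  after event 10 (t=49: SET b = -17): {b=-17, c=4}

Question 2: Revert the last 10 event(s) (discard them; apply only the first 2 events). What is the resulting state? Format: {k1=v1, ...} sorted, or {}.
Keep first 2 events (discard last 10):
  after event 1 (t=6: INC c by 13): {c=13}
  after event 2 (t=10: INC c by 15): {c=28}

Answer: {c=28}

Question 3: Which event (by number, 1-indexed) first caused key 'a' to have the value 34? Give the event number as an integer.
Answer: 12

Derivation:
Looking for first event where a becomes 34:
  event 11: a = -6
  event 12: a -6 -> 34  <-- first match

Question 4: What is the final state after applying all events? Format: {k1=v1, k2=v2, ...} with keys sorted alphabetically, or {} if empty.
Answer: {a=34, b=-17, c=4}

Derivation:
  after event 1 (t=6: INC c by 13): {c=13}
  after event 2 (t=10: INC c by 15): {c=28}
  after event 3 (t=12: INC b by 1): {b=1, c=28}
  after event 4 (t=19: SET c = 38): {b=1, c=38}
  after event 5 (t=20: SET b = 21): {b=21, c=38}
  after event 6 (t=24: SET b = 21): {b=21, c=38}
  after event 7 (t=31: SET c = -1): {b=21, c=-1}
  after event 8 (t=32: SET c = -6): {b=21, c=-6}
  after event 9 (t=42: INC c by 10): {b=21, c=4}
  after event 10 (t=49: SET b = -17): {b=-17, c=4}
  after event 11 (t=51: SET a = -6): {a=-6, b=-17, c=4}
  after event 12 (t=52: SET a = 34): {a=34, b=-17, c=4}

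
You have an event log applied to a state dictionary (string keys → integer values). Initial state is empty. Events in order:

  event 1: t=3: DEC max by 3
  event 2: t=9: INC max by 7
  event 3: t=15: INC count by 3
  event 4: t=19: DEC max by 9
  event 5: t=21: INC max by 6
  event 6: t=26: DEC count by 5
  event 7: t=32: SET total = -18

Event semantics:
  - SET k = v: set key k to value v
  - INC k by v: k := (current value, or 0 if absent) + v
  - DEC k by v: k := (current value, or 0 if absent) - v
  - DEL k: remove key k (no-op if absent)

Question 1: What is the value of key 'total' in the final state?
Track key 'total' through all 7 events:
  event 1 (t=3: DEC max by 3): total unchanged
  event 2 (t=9: INC max by 7): total unchanged
  event 3 (t=15: INC count by 3): total unchanged
  event 4 (t=19: DEC max by 9): total unchanged
  event 5 (t=21: INC max by 6): total unchanged
  event 6 (t=26: DEC count by 5): total unchanged
  event 7 (t=32: SET total = -18): total (absent) -> -18
Final: total = -18

Answer: -18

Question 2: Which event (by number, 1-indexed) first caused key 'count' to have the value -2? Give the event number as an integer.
Answer: 6

Derivation:
Looking for first event where count becomes -2:
  event 3: count = 3
  event 4: count = 3
  event 5: count = 3
  event 6: count 3 -> -2  <-- first match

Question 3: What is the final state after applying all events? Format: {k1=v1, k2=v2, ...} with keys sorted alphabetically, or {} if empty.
Answer: {count=-2, max=1, total=-18}

Derivation:
  after event 1 (t=3: DEC max by 3): {max=-3}
  after event 2 (t=9: INC max by 7): {max=4}
  after event 3 (t=15: INC count by 3): {count=3, max=4}
  after event 4 (t=19: DEC max by 9): {count=3, max=-5}
  after event 5 (t=21: INC max by 6): {count=3, max=1}
  after event 6 (t=26: DEC count by 5): {count=-2, max=1}
  after event 7 (t=32: SET total = -18): {count=-2, max=1, total=-18}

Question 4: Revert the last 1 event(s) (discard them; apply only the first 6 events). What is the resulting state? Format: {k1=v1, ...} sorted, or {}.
Answer: {count=-2, max=1}

Derivation:
Keep first 6 events (discard last 1):
  after event 1 (t=3: DEC max by 3): {max=-3}
  after event 2 (t=9: INC max by 7): {max=4}
  after event 3 (t=15: INC count by 3): {count=3, max=4}
  after event 4 (t=19: DEC max by 9): {count=3, max=-5}
  after event 5 (t=21: INC max by 6): {count=3, max=1}
  after event 6 (t=26: DEC count by 5): {count=-2, max=1}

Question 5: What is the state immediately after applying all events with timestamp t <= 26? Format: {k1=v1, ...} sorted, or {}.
Answer: {count=-2, max=1}

Derivation:
Apply events with t <= 26 (6 events):
  after event 1 (t=3: DEC max by 3): {max=-3}
  after event 2 (t=9: INC max by 7): {max=4}
  after event 3 (t=15: INC count by 3): {count=3, max=4}
  after event 4 (t=19: DEC max by 9): {count=3, max=-5}
  after event 5 (t=21: INC max by 6): {count=3, max=1}
  after event 6 (t=26: DEC count by 5): {count=-2, max=1}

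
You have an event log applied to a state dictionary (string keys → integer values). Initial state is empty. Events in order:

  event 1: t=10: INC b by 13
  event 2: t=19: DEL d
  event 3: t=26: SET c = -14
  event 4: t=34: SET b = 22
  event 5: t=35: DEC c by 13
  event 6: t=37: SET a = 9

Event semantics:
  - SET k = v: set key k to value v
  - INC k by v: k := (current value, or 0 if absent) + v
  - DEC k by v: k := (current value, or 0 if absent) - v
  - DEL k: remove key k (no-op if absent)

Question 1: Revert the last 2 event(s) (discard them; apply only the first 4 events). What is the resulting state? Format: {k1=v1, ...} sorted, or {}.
Answer: {b=22, c=-14}

Derivation:
Keep first 4 events (discard last 2):
  after event 1 (t=10: INC b by 13): {b=13}
  after event 2 (t=19: DEL d): {b=13}
  after event 3 (t=26: SET c = -14): {b=13, c=-14}
  after event 4 (t=34: SET b = 22): {b=22, c=-14}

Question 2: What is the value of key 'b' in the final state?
Track key 'b' through all 6 events:
  event 1 (t=10: INC b by 13): b (absent) -> 13
  event 2 (t=19: DEL d): b unchanged
  event 3 (t=26: SET c = -14): b unchanged
  event 4 (t=34: SET b = 22): b 13 -> 22
  event 5 (t=35: DEC c by 13): b unchanged
  event 6 (t=37: SET a = 9): b unchanged
Final: b = 22

Answer: 22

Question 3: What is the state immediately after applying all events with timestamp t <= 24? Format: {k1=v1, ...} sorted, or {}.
Apply events with t <= 24 (2 events):
  after event 1 (t=10: INC b by 13): {b=13}
  after event 2 (t=19: DEL d): {b=13}

Answer: {b=13}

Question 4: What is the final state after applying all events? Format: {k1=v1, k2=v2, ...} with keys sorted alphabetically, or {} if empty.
  after event 1 (t=10: INC b by 13): {b=13}
  after event 2 (t=19: DEL d): {b=13}
  after event 3 (t=26: SET c = -14): {b=13, c=-14}
  after event 4 (t=34: SET b = 22): {b=22, c=-14}
  after event 5 (t=35: DEC c by 13): {b=22, c=-27}
  after event 6 (t=37: SET a = 9): {a=9, b=22, c=-27}

Answer: {a=9, b=22, c=-27}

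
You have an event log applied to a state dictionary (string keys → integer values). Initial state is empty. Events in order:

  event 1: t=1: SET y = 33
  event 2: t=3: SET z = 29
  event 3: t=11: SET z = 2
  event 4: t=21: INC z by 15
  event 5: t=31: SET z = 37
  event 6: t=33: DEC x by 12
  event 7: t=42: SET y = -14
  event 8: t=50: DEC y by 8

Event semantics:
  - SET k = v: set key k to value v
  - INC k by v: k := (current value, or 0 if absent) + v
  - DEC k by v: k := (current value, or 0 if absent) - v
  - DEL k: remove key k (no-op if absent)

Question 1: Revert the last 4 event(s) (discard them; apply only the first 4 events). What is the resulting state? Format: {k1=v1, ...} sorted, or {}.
Answer: {y=33, z=17}

Derivation:
Keep first 4 events (discard last 4):
  after event 1 (t=1: SET y = 33): {y=33}
  after event 2 (t=3: SET z = 29): {y=33, z=29}
  after event 3 (t=11: SET z = 2): {y=33, z=2}
  after event 4 (t=21: INC z by 15): {y=33, z=17}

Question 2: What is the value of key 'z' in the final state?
Track key 'z' through all 8 events:
  event 1 (t=1: SET y = 33): z unchanged
  event 2 (t=3: SET z = 29): z (absent) -> 29
  event 3 (t=11: SET z = 2): z 29 -> 2
  event 4 (t=21: INC z by 15): z 2 -> 17
  event 5 (t=31: SET z = 37): z 17 -> 37
  event 6 (t=33: DEC x by 12): z unchanged
  event 7 (t=42: SET y = -14): z unchanged
  event 8 (t=50: DEC y by 8): z unchanged
Final: z = 37

Answer: 37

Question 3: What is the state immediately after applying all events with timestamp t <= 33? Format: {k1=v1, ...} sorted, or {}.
Answer: {x=-12, y=33, z=37}

Derivation:
Apply events with t <= 33 (6 events):
  after event 1 (t=1: SET y = 33): {y=33}
  after event 2 (t=3: SET z = 29): {y=33, z=29}
  after event 3 (t=11: SET z = 2): {y=33, z=2}
  after event 4 (t=21: INC z by 15): {y=33, z=17}
  after event 5 (t=31: SET z = 37): {y=33, z=37}
  after event 6 (t=33: DEC x by 12): {x=-12, y=33, z=37}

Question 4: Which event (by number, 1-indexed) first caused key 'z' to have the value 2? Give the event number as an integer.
Answer: 3

Derivation:
Looking for first event where z becomes 2:
  event 2: z = 29
  event 3: z 29 -> 2  <-- first match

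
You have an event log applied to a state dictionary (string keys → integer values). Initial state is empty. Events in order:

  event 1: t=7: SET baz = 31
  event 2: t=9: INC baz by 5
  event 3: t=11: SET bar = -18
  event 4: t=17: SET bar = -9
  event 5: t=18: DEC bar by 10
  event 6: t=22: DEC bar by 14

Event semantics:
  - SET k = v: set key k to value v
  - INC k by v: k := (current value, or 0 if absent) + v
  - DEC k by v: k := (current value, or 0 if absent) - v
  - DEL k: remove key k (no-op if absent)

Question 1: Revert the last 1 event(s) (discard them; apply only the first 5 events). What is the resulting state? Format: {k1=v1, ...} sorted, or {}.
Keep first 5 events (discard last 1):
  after event 1 (t=7: SET baz = 31): {baz=31}
  after event 2 (t=9: INC baz by 5): {baz=36}
  after event 3 (t=11: SET bar = -18): {bar=-18, baz=36}
  after event 4 (t=17: SET bar = -9): {bar=-9, baz=36}
  after event 5 (t=18: DEC bar by 10): {bar=-19, baz=36}

Answer: {bar=-19, baz=36}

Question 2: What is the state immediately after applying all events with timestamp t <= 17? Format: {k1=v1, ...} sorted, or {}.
Apply events with t <= 17 (4 events):
  after event 1 (t=7: SET baz = 31): {baz=31}
  after event 2 (t=9: INC baz by 5): {baz=36}
  after event 3 (t=11: SET bar = -18): {bar=-18, baz=36}
  after event 4 (t=17: SET bar = -9): {bar=-9, baz=36}

Answer: {bar=-9, baz=36}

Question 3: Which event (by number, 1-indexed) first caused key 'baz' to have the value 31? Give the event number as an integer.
Answer: 1

Derivation:
Looking for first event where baz becomes 31:
  event 1: baz (absent) -> 31  <-- first match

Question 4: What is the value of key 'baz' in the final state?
Track key 'baz' through all 6 events:
  event 1 (t=7: SET baz = 31): baz (absent) -> 31
  event 2 (t=9: INC baz by 5): baz 31 -> 36
  event 3 (t=11: SET bar = -18): baz unchanged
  event 4 (t=17: SET bar = -9): baz unchanged
  event 5 (t=18: DEC bar by 10): baz unchanged
  event 6 (t=22: DEC bar by 14): baz unchanged
Final: baz = 36

Answer: 36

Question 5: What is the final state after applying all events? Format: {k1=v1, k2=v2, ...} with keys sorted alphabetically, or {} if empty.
Answer: {bar=-33, baz=36}

Derivation:
  after event 1 (t=7: SET baz = 31): {baz=31}
  after event 2 (t=9: INC baz by 5): {baz=36}
  after event 3 (t=11: SET bar = -18): {bar=-18, baz=36}
  after event 4 (t=17: SET bar = -9): {bar=-9, baz=36}
  after event 5 (t=18: DEC bar by 10): {bar=-19, baz=36}
  after event 6 (t=22: DEC bar by 14): {bar=-33, baz=36}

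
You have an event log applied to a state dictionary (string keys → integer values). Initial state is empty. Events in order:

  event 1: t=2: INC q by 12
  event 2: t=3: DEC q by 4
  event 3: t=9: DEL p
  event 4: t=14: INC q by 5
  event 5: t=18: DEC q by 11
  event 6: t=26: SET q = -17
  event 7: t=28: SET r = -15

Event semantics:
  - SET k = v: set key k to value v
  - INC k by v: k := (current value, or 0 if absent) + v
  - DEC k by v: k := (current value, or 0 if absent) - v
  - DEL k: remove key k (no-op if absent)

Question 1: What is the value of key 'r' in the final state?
Track key 'r' through all 7 events:
  event 1 (t=2: INC q by 12): r unchanged
  event 2 (t=3: DEC q by 4): r unchanged
  event 3 (t=9: DEL p): r unchanged
  event 4 (t=14: INC q by 5): r unchanged
  event 5 (t=18: DEC q by 11): r unchanged
  event 6 (t=26: SET q = -17): r unchanged
  event 7 (t=28: SET r = -15): r (absent) -> -15
Final: r = -15

Answer: -15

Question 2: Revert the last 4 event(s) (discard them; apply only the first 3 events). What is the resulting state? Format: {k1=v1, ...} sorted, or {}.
Answer: {q=8}

Derivation:
Keep first 3 events (discard last 4):
  after event 1 (t=2: INC q by 12): {q=12}
  after event 2 (t=3: DEC q by 4): {q=8}
  after event 3 (t=9: DEL p): {q=8}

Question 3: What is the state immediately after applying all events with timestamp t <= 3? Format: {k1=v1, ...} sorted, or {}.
Answer: {q=8}

Derivation:
Apply events with t <= 3 (2 events):
  after event 1 (t=2: INC q by 12): {q=12}
  after event 2 (t=3: DEC q by 4): {q=8}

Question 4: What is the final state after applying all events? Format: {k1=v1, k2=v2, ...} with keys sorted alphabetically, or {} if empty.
Answer: {q=-17, r=-15}

Derivation:
  after event 1 (t=2: INC q by 12): {q=12}
  after event 2 (t=3: DEC q by 4): {q=8}
  after event 3 (t=9: DEL p): {q=8}
  after event 4 (t=14: INC q by 5): {q=13}
  after event 5 (t=18: DEC q by 11): {q=2}
  after event 6 (t=26: SET q = -17): {q=-17}
  after event 7 (t=28: SET r = -15): {q=-17, r=-15}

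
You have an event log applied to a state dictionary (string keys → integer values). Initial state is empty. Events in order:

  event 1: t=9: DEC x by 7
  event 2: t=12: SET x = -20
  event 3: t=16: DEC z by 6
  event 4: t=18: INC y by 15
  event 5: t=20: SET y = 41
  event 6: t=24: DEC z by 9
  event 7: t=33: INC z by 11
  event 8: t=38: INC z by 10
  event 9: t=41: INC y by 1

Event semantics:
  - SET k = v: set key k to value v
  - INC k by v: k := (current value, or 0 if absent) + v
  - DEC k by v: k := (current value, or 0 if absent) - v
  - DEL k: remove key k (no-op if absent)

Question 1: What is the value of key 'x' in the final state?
Answer: -20

Derivation:
Track key 'x' through all 9 events:
  event 1 (t=9: DEC x by 7): x (absent) -> -7
  event 2 (t=12: SET x = -20): x -7 -> -20
  event 3 (t=16: DEC z by 6): x unchanged
  event 4 (t=18: INC y by 15): x unchanged
  event 5 (t=20: SET y = 41): x unchanged
  event 6 (t=24: DEC z by 9): x unchanged
  event 7 (t=33: INC z by 11): x unchanged
  event 8 (t=38: INC z by 10): x unchanged
  event 9 (t=41: INC y by 1): x unchanged
Final: x = -20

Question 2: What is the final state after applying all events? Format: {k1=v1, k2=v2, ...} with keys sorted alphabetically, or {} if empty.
  after event 1 (t=9: DEC x by 7): {x=-7}
  after event 2 (t=12: SET x = -20): {x=-20}
  after event 3 (t=16: DEC z by 6): {x=-20, z=-6}
  after event 4 (t=18: INC y by 15): {x=-20, y=15, z=-6}
  after event 5 (t=20: SET y = 41): {x=-20, y=41, z=-6}
  after event 6 (t=24: DEC z by 9): {x=-20, y=41, z=-15}
  after event 7 (t=33: INC z by 11): {x=-20, y=41, z=-4}
  after event 8 (t=38: INC z by 10): {x=-20, y=41, z=6}
  after event 9 (t=41: INC y by 1): {x=-20, y=42, z=6}

Answer: {x=-20, y=42, z=6}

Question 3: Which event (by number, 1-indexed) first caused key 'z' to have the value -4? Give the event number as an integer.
Looking for first event where z becomes -4:
  event 3: z = -6
  event 4: z = -6
  event 5: z = -6
  event 6: z = -15
  event 7: z -15 -> -4  <-- first match

Answer: 7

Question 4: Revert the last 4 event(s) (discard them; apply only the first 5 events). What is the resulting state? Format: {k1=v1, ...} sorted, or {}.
Answer: {x=-20, y=41, z=-6}

Derivation:
Keep first 5 events (discard last 4):
  after event 1 (t=9: DEC x by 7): {x=-7}
  after event 2 (t=12: SET x = -20): {x=-20}
  after event 3 (t=16: DEC z by 6): {x=-20, z=-6}
  after event 4 (t=18: INC y by 15): {x=-20, y=15, z=-6}
  after event 5 (t=20: SET y = 41): {x=-20, y=41, z=-6}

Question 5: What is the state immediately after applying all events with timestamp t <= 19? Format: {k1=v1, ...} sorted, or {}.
Apply events with t <= 19 (4 events):
  after event 1 (t=9: DEC x by 7): {x=-7}
  after event 2 (t=12: SET x = -20): {x=-20}
  after event 3 (t=16: DEC z by 6): {x=-20, z=-6}
  after event 4 (t=18: INC y by 15): {x=-20, y=15, z=-6}

Answer: {x=-20, y=15, z=-6}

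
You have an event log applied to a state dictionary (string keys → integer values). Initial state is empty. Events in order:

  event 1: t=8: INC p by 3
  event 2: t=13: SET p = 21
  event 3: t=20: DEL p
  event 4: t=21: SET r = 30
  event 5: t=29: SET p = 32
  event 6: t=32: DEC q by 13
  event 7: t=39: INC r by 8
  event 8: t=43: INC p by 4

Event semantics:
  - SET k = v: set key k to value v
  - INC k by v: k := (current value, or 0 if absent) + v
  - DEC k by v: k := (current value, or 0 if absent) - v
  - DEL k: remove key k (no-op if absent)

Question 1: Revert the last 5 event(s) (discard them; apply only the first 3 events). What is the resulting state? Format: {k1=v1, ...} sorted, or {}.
Answer: {}

Derivation:
Keep first 3 events (discard last 5):
  after event 1 (t=8: INC p by 3): {p=3}
  after event 2 (t=13: SET p = 21): {p=21}
  after event 3 (t=20: DEL p): {}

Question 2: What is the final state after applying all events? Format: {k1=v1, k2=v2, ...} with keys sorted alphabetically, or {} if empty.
  after event 1 (t=8: INC p by 3): {p=3}
  after event 2 (t=13: SET p = 21): {p=21}
  after event 3 (t=20: DEL p): {}
  after event 4 (t=21: SET r = 30): {r=30}
  after event 5 (t=29: SET p = 32): {p=32, r=30}
  after event 6 (t=32: DEC q by 13): {p=32, q=-13, r=30}
  after event 7 (t=39: INC r by 8): {p=32, q=-13, r=38}
  after event 8 (t=43: INC p by 4): {p=36, q=-13, r=38}

Answer: {p=36, q=-13, r=38}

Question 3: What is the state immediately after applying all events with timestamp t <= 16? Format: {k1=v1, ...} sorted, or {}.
Answer: {p=21}

Derivation:
Apply events with t <= 16 (2 events):
  after event 1 (t=8: INC p by 3): {p=3}
  after event 2 (t=13: SET p = 21): {p=21}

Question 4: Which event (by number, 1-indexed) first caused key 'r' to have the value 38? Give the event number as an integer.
Answer: 7

Derivation:
Looking for first event where r becomes 38:
  event 4: r = 30
  event 5: r = 30
  event 6: r = 30
  event 7: r 30 -> 38  <-- first match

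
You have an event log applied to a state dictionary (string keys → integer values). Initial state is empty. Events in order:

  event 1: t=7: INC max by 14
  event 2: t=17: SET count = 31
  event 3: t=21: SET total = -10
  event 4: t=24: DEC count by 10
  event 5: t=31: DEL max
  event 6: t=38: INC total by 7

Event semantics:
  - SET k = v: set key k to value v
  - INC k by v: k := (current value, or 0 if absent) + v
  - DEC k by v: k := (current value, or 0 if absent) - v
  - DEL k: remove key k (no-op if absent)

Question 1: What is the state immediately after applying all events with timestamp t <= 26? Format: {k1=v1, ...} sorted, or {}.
Apply events with t <= 26 (4 events):
  after event 1 (t=7: INC max by 14): {max=14}
  after event 2 (t=17: SET count = 31): {count=31, max=14}
  after event 3 (t=21: SET total = -10): {count=31, max=14, total=-10}
  after event 4 (t=24: DEC count by 10): {count=21, max=14, total=-10}

Answer: {count=21, max=14, total=-10}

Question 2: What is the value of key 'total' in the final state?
Answer: -3

Derivation:
Track key 'total' through all 6 events:
  event 1 (t=7: INC max by 14): total unchanged
  event 2 (t=17: SET count = 31): total unchanged
  event 3 (t=21: SET total = -10): total (absent) -> -10
  event 4 (t=24: DEC count by 10): total unchanged
  event 5 (t=31: DEL max): total unchanged
  event 6 (t=38: INC total by 7): total -10 -> -3
Final: total = -3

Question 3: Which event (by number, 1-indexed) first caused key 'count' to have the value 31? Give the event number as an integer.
Answer: 2

Derivation:
Looking for first event where count becomes 31:
  event 2: count (absent) -> 31  <-- first match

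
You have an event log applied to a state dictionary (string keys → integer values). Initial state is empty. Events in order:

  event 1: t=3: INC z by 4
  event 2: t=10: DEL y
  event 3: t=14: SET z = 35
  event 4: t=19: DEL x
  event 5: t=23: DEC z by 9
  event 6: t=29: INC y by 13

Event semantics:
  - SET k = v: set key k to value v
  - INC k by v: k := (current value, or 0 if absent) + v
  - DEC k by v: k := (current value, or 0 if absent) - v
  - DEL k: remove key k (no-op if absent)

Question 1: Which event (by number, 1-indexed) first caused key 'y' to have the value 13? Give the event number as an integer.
Looking for first event where y becomes 13:
  event 6: y (absent) -> 13  <-- first match

Answer: 6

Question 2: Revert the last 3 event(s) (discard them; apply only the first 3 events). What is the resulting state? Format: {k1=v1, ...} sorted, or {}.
Keep first 3 events (discard last 3):
  after event 1 (t=3: INC z by 4): {z=4}
  after event 2 (t=10: DEL y): {z=4}
  after event 3 (t=14: SET z = 35): {z=35}

Answer: {z=35}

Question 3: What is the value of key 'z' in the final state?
Answer: 26

Derivation:
Track key 'z' through all 6 events:
  event 1 (t=3: INC z by 4): z (absent) -> 4
  event 2 (t=10: DEL y): z unchanged
  event 3 (t=14: SET z = 35): z 4 -> 35
  event 4 (t=19: DEL x): z unchanged
  event 5 (t=23: DEC z by 9): z 35 -> 26
  event 6 (t=29: INC y by 13): z unchanged
Final: z = 26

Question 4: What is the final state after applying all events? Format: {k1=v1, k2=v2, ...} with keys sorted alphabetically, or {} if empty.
  after event 1 (t=3: INC z by 4): {z=4}
  after event 2 (t=10: DEL y): {z=4}
  after event 3 (t=14: SET z = 35): {z=35}
  after event 4 (t=19: DEL x): {z=35}
  after event 5 (t=23: DEC z by 9): {z=26}
  after event 6 (t=29: INC y by 13): {y=13, z=26}

Answer: {y=13, z=26}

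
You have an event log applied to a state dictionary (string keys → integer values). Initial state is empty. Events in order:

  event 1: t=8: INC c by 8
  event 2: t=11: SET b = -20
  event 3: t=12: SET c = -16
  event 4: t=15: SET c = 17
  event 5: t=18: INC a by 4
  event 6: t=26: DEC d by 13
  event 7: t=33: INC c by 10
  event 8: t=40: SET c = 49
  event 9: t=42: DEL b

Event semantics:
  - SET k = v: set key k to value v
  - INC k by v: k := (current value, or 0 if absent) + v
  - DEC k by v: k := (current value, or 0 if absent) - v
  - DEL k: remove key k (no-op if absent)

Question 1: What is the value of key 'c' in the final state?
Track key 'c' through all 9 events:
  event 1 (t=8: INC c by 8): c (absent) -> 8
  event 2 (t=11: SET b = -20): c unchanged
  event 3 (t=12: SET c = -16): c 8 -> -16
  event 4 (t=15: SET c = 17): c -16 -> 17
  event 5 (t=18: INC a by 4): c unchanged
  event 6 (t=26: DEC d by 13): c unchanged
  event 7 (t=33: INC c by 10): c 17 -> 27
  event 8 (t=40: SET c = 49): c 27 -> 49
  event 9 (t=42: DEL b): c unchanged
Final: c = 49

Answer: 49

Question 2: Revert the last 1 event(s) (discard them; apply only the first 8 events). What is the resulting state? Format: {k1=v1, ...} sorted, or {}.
Keep first 8 events (discard last 1):
  after event 1 (t=8: INC c by 8): {c=8}
  after event 2 (t=11: SET b = -20): {b=-20, c=8}
  after event 3 (t=12: SET c = -16): {b=-20, c=-16}
  after event 4 (t=15: SET c = 17): {b=-20, c=17}
  after event 5 (t=18: INC a by 4): {a=4, b=-20, c=17}
  after event 6 (t=26: DEC d by 13): {a=4, b=-20, c=17, d=-13}
  after event 7 (t=33: INC c by 10): {a=4, b=-20, c=27, d=-13}
  after event 8 (t=40: SET c = 49): {a=4, b=-20, c=49, d=-13}

Answer: {a=4, b=-20, c=49, d=-13}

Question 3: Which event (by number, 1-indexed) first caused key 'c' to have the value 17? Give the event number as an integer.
Answer: 4

Derivation:
Looking for first event where c becomes 17:
  event 1: c = 8
  event 2: c = 8
  event 3: c = -16
  event 4: c -16 -> 17  <-- first match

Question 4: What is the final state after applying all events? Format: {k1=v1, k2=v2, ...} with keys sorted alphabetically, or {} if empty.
Answer: {a=4, c=49, d=-13}

Derivation:
  after event 1 (t=8: INC c by 8): {c=8}
  after event 2 (t=11: SET b = -20): {b=-20, c=8}
  after event 3 (t=12: SET c = -16): {b=-20, c=-16}
  after event 4 (t=15: SET c = 17): {b=-20, c=17}
  after event 5 (t=18: INC a by 4): {a=4, b=-20, c=17}
  after event 6 (t=26: DEC d by 13): {a=4, b=-20, c=17, d=-13}
  after event 7 (t=33: INC c by 10): {a=4, b=-20, c=27, d=-13}
  after event 8 (t=40: SET c = 49): {a=4, b=-20, c=49, d=-13}
  after event 9 (t=42: DEL b): {a=4, c=49, d=-13}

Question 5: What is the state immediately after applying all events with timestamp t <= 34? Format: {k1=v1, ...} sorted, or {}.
Apply events with t <= 34 (7 events):
  after event 1 (t=8: INC c by 8): {c=8}
  after event 2 (t=11: SET b = -20): {b=-20, c=8}
  after event 3 (t=12: SET c = -16): {b=-20, c=-16}
  after event 4 (t=15: SET c = 17): {b=-20, c=17}
  after event 5 (t=18: INC a by 4): {a=4, b=-20, c=17}
  after event 6 (t=26: DEC d by 13): {a=4, b=-20, c=17, d=-13}
  after event 7 (t=33: INC c by 10): {a=4, b=-20, c=27, d=-13}

Answer: {a=4, b=-20, c=27, d=-13}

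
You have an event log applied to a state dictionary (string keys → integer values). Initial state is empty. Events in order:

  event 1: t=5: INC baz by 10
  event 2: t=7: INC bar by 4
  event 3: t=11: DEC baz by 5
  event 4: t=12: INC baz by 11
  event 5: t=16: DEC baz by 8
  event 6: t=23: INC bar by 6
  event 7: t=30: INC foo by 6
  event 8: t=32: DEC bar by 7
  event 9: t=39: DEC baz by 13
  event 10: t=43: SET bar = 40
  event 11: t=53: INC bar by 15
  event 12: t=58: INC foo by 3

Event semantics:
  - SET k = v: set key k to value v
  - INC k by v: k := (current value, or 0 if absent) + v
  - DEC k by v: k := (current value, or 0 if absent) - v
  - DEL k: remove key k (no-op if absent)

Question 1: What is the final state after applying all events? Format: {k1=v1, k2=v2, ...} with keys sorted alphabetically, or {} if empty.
  after event 1 (t=5: INC baz by 10): {baz=10}
  after event 2 (t=7: INC bar by 4): {bar=4, baz=10}
  after event 3 (t=11: DEC baz by 5): {bar=4, baz=5}
  after event 4 (t=12: INC baz by 11): {bar=4, baz=16}
  after event 5 (t=16: DEC baz by 8): {bar=4, baz=8}
  after event 6 (t=23: INC bar by 6): {bar=10, baz=8}
  after event 7 (t=30: INC foo by 6): {bar=10, baz=8, foo=6}
  after event 8 (t=32: DEC bar by 7): {bar=3, baz=8, foo=6}
  after event 9 (t=39: DEC baz by 13): {bar=3, baz=-5, foo=6}
  after event 10 (t=43: SET bar = 40): {bar=40, baz=-5, foo=6}
  after event 11 (t=53: INC bar by 15): {bar=55, baz=-5, foo=6}
  after event 12 (t=58: INC foo by 3): {bar=55, baz=-5, foo=9}

Answer: {bar=55, baz=-5, foo=9}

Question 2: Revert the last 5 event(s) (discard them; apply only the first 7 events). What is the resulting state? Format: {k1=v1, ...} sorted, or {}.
Answer: {bar=10, baz=8, foo=6}

Derivation:
Keep first 7 events (discard last 5):
  after event 1 (t=5: INC baz by 10): {baz=10}
  after event 2 (t=7: INC bar by 4): {bar=4, baz=10}
  after event 3 (t=11: DEC baz by 5): {bar=4, baz=5}
  after event 4 (t=12: INC baz by 11): {bar=4, baz=16}
  after event 5 (t=16: DEC baz by 8): {bar=4, baz=8}
  after event 6 (t=23: INC bar by 6): {bar=10, baz=8}
  after event 7 (t=30: INC foo by 6): {bar=10, baz=8, foo=6}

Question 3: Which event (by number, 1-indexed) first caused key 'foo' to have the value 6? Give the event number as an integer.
Looking for first event where foo becomes 6:
  event 7: foo (absent) -> 6  <-- first match

Answer: 7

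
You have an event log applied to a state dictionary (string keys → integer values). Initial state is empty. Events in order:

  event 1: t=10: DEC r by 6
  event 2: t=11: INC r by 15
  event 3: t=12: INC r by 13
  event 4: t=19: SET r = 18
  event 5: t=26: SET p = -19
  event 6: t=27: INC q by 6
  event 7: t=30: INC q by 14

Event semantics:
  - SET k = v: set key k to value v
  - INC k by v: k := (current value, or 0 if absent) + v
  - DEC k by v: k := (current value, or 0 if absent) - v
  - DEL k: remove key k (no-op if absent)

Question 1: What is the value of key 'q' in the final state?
Answer: 20

Derivation:
Track key 'q' through all 7 events:
  event 1 (t=10: DEC r by 6): q unchanged
  event 2 (t=11: INC r by 15): q unchanged
  event 3 (t=12: INC r by 13): q unchanged
  event 4 (t=19: SET r = 18): q unchanged
  event 5 (t=26: SET p = -19): q unchanged
  event 6 (t=27: INC q by 6): q (absent) -> 6
  event 7 (t=30: INC q by 14): q 6 -> 20
Final: q = 20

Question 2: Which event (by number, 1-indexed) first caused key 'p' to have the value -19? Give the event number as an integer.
Answer: 5

Derivation:
Looking for first event where p becomes -19:
  event 5: p (absent) -> -19  <-- first match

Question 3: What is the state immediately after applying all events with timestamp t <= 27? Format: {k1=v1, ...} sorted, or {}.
Answer: {p=-19, q=6, r=18}

Derivation:
Apply events with t <= 27 (6 events):
  after event 1 (t=10: DEC r by 6): {r=-6}
  after event 2 (t=11: INC r by 15): {r=9}
  after event 3 (t=12: INC r by 13): {r=22}
  after event 4 (t=19: SET r = 18): {r=18}
  after event 5 (t=26: SET p = -19): {p=-19, r=18}
  after event 6 (t=27: INC q by 6): {p=-19, q=6, r=18}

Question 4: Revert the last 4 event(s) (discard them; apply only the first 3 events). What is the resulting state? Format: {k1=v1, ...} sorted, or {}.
Keep first 3 events (discard last 4):
  after event 1 (t=10: DEC r by 6): {r=-6}
  after event 2 (t=11: INC r by 15): {r=9}
  after event 3 (t=12: INC r by 13): {r=22}

Answer: {r=22}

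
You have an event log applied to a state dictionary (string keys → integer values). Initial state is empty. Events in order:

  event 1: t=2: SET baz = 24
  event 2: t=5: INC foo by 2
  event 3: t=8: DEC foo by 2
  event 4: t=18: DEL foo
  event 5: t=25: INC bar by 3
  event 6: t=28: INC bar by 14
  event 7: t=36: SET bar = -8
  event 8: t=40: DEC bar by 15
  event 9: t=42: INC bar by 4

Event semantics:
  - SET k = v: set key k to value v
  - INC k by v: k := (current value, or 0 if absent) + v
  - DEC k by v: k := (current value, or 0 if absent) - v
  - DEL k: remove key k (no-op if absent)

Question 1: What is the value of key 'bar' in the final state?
Answer: -19

Derivation:
Track key 'bar' through all 9 events:
  event 1 (t=2: SET baz = 24): bar unchanged
  event 2 (t=5: INC foo by 2): bar unchanged
  event 3 (t=8: DEC foo by 2): bar unchanged
  event 4 (t=18: DEL foo): bar unchanged
  event 5 (t=25: INC bar by 3): bar (absent) -> 3
  event 6 (t=28: INC bar by 14): bar 3 -> 17
  event 7 (t=36: SET bar = -8): bar 17 -> -8
  event 8 (t=40: DEC bar by 15): bar -8 -> -23
  event 9 (t=42: INC bar by 4): bar -23 -> -19
Final: bar = -19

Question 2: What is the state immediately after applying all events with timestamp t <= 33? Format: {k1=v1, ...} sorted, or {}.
Answer: {bar=17, baz=24}

Derivation:
Apply events with t <= 33 (6 events):
  after event 1 (t=2: SET baz = 24): {baz=24}
  after event 2 (t=5: INC foo by 2): {baz=24, foo=2}
  after event 3 (t=8: DEC foo by 2): {baz=24, foo=0}
  after event 4 (t=18: DEL foo): {baz=24}
  after event 5 (t=25: INC bar by 3): {bar=3, baz=24}
  after event 6 (t=28: INC bar by 14): {bar=17, baz=24}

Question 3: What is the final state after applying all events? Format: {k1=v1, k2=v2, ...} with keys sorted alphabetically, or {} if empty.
  after event 1 (t=2: SET baz = 24): {baz=24}
  after event 2 (t=5: INC foo by 2): {baz=24, foo=2}
  after event 3 (t=8: DEC foo by 2): {baz=24, foo=0}
  after event 4 (t=18: DEL foo): {baz=24}
  after event 5 (t=25: INC bar by 3): {bar=3, baz=24}
  after event 6 (t=28: INC bar by 14): {bar=17, baz=24}
  after event 7 (t=36: SET bar = -8): {bar=-8, baz=24}
  after event 8 (t=40: DEC bar by 15): {bar=-23, baz=24}
  after event 9 (t=42: INC bar by 4): {bar=-19, baz=24}

Answer: {bar=-19, baz=24}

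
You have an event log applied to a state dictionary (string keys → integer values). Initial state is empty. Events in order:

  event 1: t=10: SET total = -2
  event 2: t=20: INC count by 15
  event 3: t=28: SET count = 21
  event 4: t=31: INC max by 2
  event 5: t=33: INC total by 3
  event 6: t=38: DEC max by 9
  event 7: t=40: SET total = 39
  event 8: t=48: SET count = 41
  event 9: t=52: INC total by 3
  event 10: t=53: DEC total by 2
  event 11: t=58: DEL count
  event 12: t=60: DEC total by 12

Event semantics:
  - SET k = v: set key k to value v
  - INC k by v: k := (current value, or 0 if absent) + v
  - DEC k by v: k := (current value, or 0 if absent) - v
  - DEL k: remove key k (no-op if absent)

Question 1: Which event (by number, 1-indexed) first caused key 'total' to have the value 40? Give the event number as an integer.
Answer: 10

Derivation:
Looking for first event where total becomes 40:
  event 1: total = -2
  event 2: total = -2
  event 3: total = -2
  event 4: total = -2
  event 5: total = 1
  event 6: total = 1
  event 7: total = 39
  event 8: total = 39
  event 9: total = 42
  event 10: total 42 -> 40  <-- first match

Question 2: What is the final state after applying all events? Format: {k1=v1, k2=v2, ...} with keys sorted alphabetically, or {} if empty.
  after event 1 (t=10: SET total = -2): {total=-2}
  after event 2 (t=20: INC count by 15): {count=15, total=-2}
  after event 3 (t=28: SET count = 21): {count=21, total=-2}
  after event 4 (t=31: INC max by 2): {count=21, max=2, total=-2}
  after event 5 (t=33: INC total by 3): {count=21, max=2, total=1}
  after event 6 (t=38: DEC max by 9): {count=21, max=-7, total=1}
  after event 7 (t=40: SET total = 39): {count=21, max=-7, total=39}
  after event 8 (t=48: SET count = 41): {count=41, max=-7, total=39}
  after event 9 (t=52: INC total by 3): {count=41, max=-7, total=42}
  after event 10 (t=53: DEC total by 2): {count=41, max=-7, total=40}
  after event 11 (t=58: DEL count): {max=-7, total=40}
  after event 12 (t=60: DEC total by 12): {max=-7, total=28}

Answer: {max=-7, total=28}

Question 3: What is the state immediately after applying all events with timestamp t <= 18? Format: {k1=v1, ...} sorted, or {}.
Answer: {total=-2}

Derivation:
Apply events with t <= 18 (1 events):
  after event 1 (t=10: SET total = -2): {total=-2}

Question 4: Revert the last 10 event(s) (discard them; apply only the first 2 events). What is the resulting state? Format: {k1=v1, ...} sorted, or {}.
Answer: {count=15, total=-2}

Derivation:
Keep first 2 events (discard last 10):
  after event 1 (t=10: SET total = -2): {total=-2}
  after event 2 (t=20: INC count by 15): {count=15, total=-2}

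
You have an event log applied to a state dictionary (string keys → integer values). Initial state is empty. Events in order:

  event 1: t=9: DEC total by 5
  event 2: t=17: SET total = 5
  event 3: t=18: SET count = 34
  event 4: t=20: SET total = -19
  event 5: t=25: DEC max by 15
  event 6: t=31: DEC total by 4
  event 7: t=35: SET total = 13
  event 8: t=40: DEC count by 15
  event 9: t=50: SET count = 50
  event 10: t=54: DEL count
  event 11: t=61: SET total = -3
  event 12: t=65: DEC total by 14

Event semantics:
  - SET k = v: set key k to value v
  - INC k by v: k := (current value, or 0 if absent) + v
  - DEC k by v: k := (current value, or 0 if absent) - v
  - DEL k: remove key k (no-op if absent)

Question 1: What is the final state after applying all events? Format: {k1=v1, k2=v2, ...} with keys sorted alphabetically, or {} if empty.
  after event 1 (t=9: DEC total by 5): {total=-5}
  after event 2 (t=17: SET total = 5): {total=5}
  after event 3 (t=18: SET count = 34): {count=34, total=5}
  after event 4 (t=20: SET total = -19): {count=34, total=-19}
  after event 5 (t=25: DEC max by 15): {count=34, max=-15, total=-19}
  after event 6 (t=31: DEC total by 4): {count=34, max=-15, total=-23}
  after event 7 (t=35: SET total = 13): {count=34, max=-15, total=13}
  after event 8 (t=40: DEC count by 15): {count=19, max=-15, total=13}
  after event 9 (t=50: SET count = 50): {count=50, max=-15, total=13}
  after event 10 (t=54: DEL count): {max=-15, total=13}
  after event 11 (t=61: SET total = -3): {max=-15, total=-3}
  after event 12 (t=65: DEC total by 14): {max=-15, total=-17}

Answer: {max=-15, total=-17}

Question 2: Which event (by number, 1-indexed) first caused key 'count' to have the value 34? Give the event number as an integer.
Answer: 3

Derivation:
Looking for first event where count becomes 34:
  event 3: count (absent) -> 34  <-- first match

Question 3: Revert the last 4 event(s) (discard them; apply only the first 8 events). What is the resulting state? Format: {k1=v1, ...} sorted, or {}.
Answer: {count=19, max=-15, total=13}

Derivation:
Keep first 8 events (discard last 4):
  after event 1 (t=9: DEC total by 5): {total=-5}
  after event 2 (t=17: SET total = 5): {total=5}
  after event 3 (t=18: SET count = 34): {count=34, total=5}
  after event 4 (t=20: SET total = -19): {count=34, total=-19}
  after event 5 (t=25: DEC max by 15): {count=34, max=-15, total=-19}
  after event 6 (t=31: DEC total by 4): {count=34, max=-15, total=-23}
  after event 7 (t=35: SET total = 13): {count=34, max=-15, total=13}
  after event 8 (t=40: DEC count by 15): {count=19, max=-15, total=13}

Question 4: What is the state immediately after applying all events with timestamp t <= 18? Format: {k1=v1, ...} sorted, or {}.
Answer: {count=34, total=5}

Derivation:
Apply events with t <= 18 (3 events):
  after event 1 (t=9: DEC total by 5): {total=-5}
  after event 2 (t=17: SET total = 5): {total=5}
  after event 3 (t=18: SET count = 34): {count=34, total=5}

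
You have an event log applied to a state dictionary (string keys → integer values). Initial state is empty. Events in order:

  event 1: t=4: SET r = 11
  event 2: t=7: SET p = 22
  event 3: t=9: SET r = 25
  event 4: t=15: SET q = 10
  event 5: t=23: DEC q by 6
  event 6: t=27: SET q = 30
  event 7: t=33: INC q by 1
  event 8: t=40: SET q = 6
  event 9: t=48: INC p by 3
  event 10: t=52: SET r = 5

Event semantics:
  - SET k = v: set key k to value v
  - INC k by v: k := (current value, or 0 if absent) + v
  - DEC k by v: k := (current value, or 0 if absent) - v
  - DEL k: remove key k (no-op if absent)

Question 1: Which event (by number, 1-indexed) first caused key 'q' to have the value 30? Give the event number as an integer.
Looking for first event where q becomes 30:
  event 4: q = 10
  event 5: q = 4
  event 6: q 4 -> 30  <-- first match

Answer: 6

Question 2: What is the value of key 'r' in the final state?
Track key 'r' through all 10 events:
  event 1 (t=4: SET r = 11): r (absent) -> 11
  event 2 (t=7: SET p = 22): r unchanged
  event 3 (t=9: SET r = 25): r 11 -> 25
  event 4 (t=15: SET q = 10): r unchanged
  event 5 (t=23: DEC q by 6): r unchanged
  event 6 (t=27: SET q = 30): r unchanged
  event 7 (t=33: INC q by 1): r unchanged
  event 8 (t=40: SET q = 6): r unchanged
  event 9 (t=48: INC p by 3): r unchanged
  event 10 (t=52: SET r = 5): r 25 -> 5
Final: r = 5

Answer: 5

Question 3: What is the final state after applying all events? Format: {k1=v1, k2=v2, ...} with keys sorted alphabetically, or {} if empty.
Answer: {p=25, q=6, r=5}

Derivation:
  after event 1 (t=4: SET r = 11): {r=11}
  after event 2 (t=7: SET p = 22): {p=22, r=11}
  after event 3 (t=9: SET r = 25): {p=22, r=25}
  after event 4 (t=15: SET q = 10): {p=22, q=10, r=25}
  after event 5 (t=23: DEC q by 6): {p=22, q=4, r=25}
  after event 6 (t=27: SET q = 30): {p=22, q=30, r=25}
  after event 7 (t=33: INC q by 1): {p=22, q=31, r=25}
  after event 8 (t=40: SET q = 6): {p=22, q=6, r=25}
  after event 9 (t=48: INC p by 3): {p=25, q=6, r=25}
  after event 10 (t=52: SET r = 5): {p=25, q=6, r=5}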